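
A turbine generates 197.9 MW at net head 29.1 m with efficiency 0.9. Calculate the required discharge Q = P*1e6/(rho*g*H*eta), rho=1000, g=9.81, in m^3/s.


Q = 197.9 * 1e6 / (1000 * 9.81 * 29.1 * 0.9) = 770.2670 m^3/s


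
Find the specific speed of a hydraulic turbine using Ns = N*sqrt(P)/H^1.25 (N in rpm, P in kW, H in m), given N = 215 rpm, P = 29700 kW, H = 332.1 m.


Ns = 215 * 29700^0.5 / 332.1^1.25 = 26.1355


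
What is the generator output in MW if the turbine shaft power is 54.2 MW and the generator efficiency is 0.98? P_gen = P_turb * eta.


P_gen = 54.2 * 0.98 = 53.1160 MW


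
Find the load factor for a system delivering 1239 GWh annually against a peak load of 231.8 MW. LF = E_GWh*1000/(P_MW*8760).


LF = 1239 * 1000 / (231.8 * 8760) = 0.6102


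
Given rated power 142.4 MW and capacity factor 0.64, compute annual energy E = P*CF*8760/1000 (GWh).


E = 142.4 * 0.64 * 8760 / 1000 = 798.3514 GWh


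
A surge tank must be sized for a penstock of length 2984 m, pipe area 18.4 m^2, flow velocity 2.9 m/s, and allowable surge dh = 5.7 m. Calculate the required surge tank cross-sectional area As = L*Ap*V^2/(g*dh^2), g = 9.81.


As = 2984 * 18.4 * 2.9^2 / (9.81 * 5.7^2) = 1448.7516 m^2


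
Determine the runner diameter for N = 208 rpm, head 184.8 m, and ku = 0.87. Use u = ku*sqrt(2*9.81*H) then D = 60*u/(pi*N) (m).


u = 0.87 * sqrt(2*9.81*184.8) = 52.3865 m/s
D = 60 * 52.3865 / (pi * 208) = 4.8101 m


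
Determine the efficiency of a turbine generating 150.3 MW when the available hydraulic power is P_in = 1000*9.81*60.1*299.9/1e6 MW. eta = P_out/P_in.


P_in = 1000 * 9.81 * 60.1 * 299.9 / 1e6 = 176.8153 MW
eta = 150.3 / 176.8153 = 0.8500


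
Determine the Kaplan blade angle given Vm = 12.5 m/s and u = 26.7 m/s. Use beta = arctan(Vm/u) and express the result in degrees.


beta = arctan(12.5 / 26.7) = 25.0873 degrees


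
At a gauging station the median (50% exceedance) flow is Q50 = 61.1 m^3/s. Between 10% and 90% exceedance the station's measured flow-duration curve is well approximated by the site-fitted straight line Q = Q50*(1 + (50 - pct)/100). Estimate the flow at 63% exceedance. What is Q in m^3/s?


Q = 61.1 * (1 + (50 - 63)/100) = 53.1570 m^3/s


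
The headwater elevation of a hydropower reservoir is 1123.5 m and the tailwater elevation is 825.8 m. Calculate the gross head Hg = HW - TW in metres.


Hg = 1123.5 - 825.8 = 297.7000 m


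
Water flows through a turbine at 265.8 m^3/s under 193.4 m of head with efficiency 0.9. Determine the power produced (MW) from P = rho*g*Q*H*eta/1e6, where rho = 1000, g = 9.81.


P = 1000 * 9.81 * 265.8 * 193.4 * 0.9 / 1e6 = 453.8611 MW


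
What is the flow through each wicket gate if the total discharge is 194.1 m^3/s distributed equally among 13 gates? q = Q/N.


q = 194.1 / 13 = 14.9308 m^3/s


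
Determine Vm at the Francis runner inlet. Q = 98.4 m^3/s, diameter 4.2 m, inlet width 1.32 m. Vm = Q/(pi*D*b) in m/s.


Vm = 98.4 / (pi * 4.2 * 1.32) = 5.6497 m/s


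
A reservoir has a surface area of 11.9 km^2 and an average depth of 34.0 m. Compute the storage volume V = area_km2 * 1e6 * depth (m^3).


V = 11.9 * 1e6 * 34.0 = 4.0460e+08 m^3


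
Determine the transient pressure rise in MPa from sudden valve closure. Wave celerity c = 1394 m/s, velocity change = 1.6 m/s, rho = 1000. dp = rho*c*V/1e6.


dp = 1000 * 1394 * 1.6 / 1e6 = 2.2304 MPa


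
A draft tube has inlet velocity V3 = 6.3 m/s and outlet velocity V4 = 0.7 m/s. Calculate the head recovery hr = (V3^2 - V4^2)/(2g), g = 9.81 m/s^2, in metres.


hr = (6.3^2 - 0.7^2) / (2*9.81) = 1.9980 m


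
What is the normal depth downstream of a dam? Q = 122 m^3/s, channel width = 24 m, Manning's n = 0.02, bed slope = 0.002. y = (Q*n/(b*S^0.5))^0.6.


y = (122 * 0.02 / (24 * 0.002^0.5))^0.6 = 1.6368 m


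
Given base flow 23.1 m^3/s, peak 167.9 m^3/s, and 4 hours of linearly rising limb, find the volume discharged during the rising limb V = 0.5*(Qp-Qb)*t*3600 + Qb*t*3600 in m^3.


V = 0.5*(167.9 - 23.1)*4*3600 + 23.1*4*3600 = 1.3752e+06 m^3


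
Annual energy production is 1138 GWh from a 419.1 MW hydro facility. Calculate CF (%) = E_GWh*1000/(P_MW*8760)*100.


CF = 1138 * 1000 / (419.1 * 8760) * 100 = 30.9971 %


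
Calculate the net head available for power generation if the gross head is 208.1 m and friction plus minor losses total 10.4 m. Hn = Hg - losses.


Hn = 208.1 - 10.4 = 197.7000 m


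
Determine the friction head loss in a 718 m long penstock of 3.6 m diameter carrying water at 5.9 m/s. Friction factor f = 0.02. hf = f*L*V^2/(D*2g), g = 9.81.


hf = 0.02 * 718 * 5.9^2 / (3.6 * 2 * 9.81) = 7.0771 m


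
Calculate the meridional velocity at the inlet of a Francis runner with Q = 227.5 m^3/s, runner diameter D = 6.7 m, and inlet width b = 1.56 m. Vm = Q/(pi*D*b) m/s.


Vm = 227.5 / (pi * 6.7 * 1.56) = 6.9284 m/s


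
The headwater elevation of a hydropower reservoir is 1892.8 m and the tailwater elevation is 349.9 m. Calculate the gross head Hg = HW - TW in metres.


Hg = 1892.8 - 349.9 = 1542.9000 m


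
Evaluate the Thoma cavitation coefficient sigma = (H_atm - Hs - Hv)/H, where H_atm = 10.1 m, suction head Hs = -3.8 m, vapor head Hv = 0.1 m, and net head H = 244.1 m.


sigma = (10.1 - (-3.8) - 0.1) / 244.1 = 0.0565


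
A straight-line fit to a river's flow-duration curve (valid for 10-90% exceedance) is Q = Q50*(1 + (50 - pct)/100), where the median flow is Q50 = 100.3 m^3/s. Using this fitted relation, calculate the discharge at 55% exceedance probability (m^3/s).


Q = 100.3 * (1 + (50 - 55)/100) = 95.2850 m^3/s


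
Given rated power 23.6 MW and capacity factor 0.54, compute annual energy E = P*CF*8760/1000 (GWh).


E = 23.6 * 0.54 * 8760 / 1000 = 111.6374 GWh


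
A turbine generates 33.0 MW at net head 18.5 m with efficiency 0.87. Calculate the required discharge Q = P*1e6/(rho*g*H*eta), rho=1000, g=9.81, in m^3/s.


Q = 33.0 * 1e6 / (1000 * 9.81 * 18.5 * 0.87) = 209.0037 m^3/s


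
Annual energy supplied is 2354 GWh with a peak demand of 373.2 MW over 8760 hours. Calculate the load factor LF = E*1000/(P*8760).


LF = 2354 * 1000 / (373.2 * 8760) = 0.7200


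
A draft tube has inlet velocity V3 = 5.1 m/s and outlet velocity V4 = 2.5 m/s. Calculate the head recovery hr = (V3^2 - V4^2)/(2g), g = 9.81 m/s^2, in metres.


hr = (5.1^2 - 2.5^2) / (2*9.81) = 1.0071 m


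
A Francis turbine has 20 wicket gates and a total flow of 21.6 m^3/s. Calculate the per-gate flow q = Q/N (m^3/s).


q = 21.6 / 20 = 1.0800 m^3/s


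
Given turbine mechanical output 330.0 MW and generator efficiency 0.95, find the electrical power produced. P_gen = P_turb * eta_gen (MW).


P_gen = 330.0 * 0.95 = 313.5000 MW


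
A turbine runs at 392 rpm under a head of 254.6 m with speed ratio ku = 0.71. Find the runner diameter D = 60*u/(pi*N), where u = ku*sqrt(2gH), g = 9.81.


u = 0.71 * sqrt(2*9.81*254.6) = 50.1807 m/s
D = 60 * 50.1807 / (pi * 392) = 2.4449 m


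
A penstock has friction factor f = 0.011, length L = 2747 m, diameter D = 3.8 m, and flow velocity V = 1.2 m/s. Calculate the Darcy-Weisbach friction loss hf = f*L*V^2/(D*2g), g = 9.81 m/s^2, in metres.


hf = 0.011 * 2747 * 1.2^2 / (3.8 * 2 * 9.81) = 0.5836 m


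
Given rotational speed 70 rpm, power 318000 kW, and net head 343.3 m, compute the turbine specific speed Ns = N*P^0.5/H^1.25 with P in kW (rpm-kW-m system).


Ns = 70 * 318000^0.5 / 343.3^1.25 = 26.7128


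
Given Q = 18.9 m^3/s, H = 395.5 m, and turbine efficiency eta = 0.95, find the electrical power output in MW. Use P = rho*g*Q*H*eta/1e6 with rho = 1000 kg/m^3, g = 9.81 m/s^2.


P = 1000 * 9.81 * 18.9 * 395.5 * 0.95 / 1e6 = 69.6628 MW


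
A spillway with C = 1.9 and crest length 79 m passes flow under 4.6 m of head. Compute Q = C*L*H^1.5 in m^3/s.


Q = 1.9 * 79 * 4.6^1.5 = 1480.8717 m^3/s


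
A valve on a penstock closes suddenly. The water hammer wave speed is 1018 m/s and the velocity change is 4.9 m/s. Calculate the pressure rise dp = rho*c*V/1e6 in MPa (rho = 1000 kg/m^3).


dp = 1000 * 1018 * 4.9 / 1e6 = 4.9882 MPa


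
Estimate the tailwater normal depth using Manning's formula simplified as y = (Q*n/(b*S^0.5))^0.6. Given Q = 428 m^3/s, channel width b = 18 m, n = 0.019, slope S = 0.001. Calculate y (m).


y = (428 * 0.019 / (18 * 0.001^0.5))^0.6 = 4.9312 m


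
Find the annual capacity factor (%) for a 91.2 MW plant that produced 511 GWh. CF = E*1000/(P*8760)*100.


CF = 511 * 1000 / (91.2 * 8760) * 100 = 63.9620 %


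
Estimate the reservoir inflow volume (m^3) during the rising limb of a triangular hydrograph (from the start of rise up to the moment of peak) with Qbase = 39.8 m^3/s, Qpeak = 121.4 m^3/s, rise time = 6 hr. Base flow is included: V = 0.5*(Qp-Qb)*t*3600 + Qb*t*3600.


V = 0.5*(121.4 - 39.8)*6*3600 + 39.8*6*3600 = 1.7410e+06 m^3


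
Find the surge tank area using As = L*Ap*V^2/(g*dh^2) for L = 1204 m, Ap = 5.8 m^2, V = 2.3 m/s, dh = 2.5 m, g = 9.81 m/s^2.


As = 1204 * 5.8 * 2.3^2 / (9.81 * 2.5^2) = 602.5057 m^2


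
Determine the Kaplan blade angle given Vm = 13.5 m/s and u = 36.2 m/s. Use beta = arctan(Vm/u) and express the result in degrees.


beta = arctan(13.5 / 36.2) = 20.4519 degrees


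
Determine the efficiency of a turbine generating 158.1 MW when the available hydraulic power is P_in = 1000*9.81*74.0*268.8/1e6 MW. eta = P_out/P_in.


P_in = 1000 * 9.81 * 74.0 * 268.8 / 1e6 = 195.1327 MW
eta = 158.1 / 195.1327 = 0.8102


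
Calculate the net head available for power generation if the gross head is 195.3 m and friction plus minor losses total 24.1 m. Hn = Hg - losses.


Hn = 195.3 - 24.1 = 171.2000 m


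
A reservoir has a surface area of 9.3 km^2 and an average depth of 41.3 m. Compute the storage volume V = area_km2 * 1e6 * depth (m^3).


V = 9.3 * 1e6 * 41.3 = 3.8409e+08 m^3


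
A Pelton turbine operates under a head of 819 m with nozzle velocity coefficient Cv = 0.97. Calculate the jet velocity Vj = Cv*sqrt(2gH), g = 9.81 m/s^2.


Vj = 0.97 * sqrt(2*9.81*819) = 122.9598 m/s


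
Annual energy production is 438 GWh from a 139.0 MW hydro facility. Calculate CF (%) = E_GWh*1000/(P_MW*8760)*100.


CF = 438 * 1000 / (139.0 * 8760) * 100 = 35.9712 %


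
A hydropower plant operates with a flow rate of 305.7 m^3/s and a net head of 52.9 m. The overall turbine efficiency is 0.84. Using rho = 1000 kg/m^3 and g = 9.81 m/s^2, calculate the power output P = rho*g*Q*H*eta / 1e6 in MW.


P = 1000 * 9.81 * 305.7 * 52.9 * 0.84 / 1e6 = 133.2599 MW


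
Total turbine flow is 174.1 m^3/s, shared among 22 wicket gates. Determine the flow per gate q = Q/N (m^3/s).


q = 174.1 / 22 = 7.9136 m^3/s


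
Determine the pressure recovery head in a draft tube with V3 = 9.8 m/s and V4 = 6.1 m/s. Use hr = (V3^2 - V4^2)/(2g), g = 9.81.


hr = (9.8^2 - 6.1^2) / (2*9.81) = 2.9985 m


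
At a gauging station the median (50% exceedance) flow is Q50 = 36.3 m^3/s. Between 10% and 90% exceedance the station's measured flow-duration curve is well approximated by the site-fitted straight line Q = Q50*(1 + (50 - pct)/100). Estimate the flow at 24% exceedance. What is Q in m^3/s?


Q = 36.3 * (1 + (50 - 24)/100) = 45.7380 m^3/s


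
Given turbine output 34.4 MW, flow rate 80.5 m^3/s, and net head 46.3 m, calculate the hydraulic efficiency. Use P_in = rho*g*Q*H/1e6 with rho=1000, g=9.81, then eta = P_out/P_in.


P_in = 1000 * 9.81 * 80.5 * 46.3 / 1e6 = 36.5633 MW
eta = 34.4 / 36.5633 = 0.9408


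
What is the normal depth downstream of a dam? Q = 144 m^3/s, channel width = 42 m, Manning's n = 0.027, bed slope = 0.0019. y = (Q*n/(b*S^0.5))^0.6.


y = (144 * 0.027 / (42 * 0.0019^0.5))^0.6 = 1.5713 m


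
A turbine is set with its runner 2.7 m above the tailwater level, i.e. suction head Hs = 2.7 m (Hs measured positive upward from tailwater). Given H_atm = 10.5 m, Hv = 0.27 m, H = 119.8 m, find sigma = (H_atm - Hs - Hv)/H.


sigma = (10.5 - 2.7 - 0.27) / 119.8 = 0.0629


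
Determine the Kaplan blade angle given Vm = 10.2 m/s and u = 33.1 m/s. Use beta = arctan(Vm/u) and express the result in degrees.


beta = arctan(10.2 / 33.1) = 17.1271 degrees


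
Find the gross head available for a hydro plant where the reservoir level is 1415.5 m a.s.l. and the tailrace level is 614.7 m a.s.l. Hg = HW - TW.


Hg = 1415.5 - 614.7 = 800.8000 m


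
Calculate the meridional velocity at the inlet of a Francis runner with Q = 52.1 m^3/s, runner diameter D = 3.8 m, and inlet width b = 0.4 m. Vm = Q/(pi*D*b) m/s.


Vm = 52.1 / (pi * 3.8 * 0.4) = 10.9105 m/s


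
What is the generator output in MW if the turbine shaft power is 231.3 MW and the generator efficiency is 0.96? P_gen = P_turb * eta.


P_gen = 231.3 * 0.96 = 222.0480 MW


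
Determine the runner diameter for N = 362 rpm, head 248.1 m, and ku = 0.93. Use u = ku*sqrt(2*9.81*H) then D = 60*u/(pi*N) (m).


u = 0.93 * sqrt(2*9.81*248.1) = 64.8852 m/s
D = 60 * 64.8852 / (pi * 362) = 3.4233 m


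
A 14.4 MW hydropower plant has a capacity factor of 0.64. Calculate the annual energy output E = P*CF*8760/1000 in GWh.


E = 14.4 * 0.64 * 8760 / 1000 = 80.7322 GWh


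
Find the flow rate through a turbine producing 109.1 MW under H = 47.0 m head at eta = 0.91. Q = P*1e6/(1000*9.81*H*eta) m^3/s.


Q = 109.1 * 1e6 / (1000 * 9.81 * 47.0 * 0.91) = 260.0258 m^3/s


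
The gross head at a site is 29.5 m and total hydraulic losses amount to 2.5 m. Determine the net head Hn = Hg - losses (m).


Hn = 29.5 - 2.5 = 27.0000 m


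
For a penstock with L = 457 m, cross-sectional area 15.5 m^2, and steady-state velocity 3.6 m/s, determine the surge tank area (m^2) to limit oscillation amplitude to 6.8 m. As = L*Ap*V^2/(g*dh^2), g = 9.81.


As = 457 * 15.5 * 3.6^2 / (9.81 * 6.8^2) = 202.3793 m^2


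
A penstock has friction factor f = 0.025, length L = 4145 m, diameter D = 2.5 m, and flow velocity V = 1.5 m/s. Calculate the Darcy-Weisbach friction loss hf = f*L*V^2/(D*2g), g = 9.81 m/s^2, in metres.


hf = 0.025 * 4145 * 1.5^2 / (2.5 * 2 * 9.81) = 4.7534 m


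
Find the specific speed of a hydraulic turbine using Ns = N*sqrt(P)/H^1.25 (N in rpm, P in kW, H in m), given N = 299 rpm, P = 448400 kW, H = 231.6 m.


Ns = 299 * 448400^0.5 / 231.6^1.25 = 221.6056


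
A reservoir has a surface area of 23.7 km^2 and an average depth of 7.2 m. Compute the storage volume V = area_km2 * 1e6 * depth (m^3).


V = 23.7 * 1e6 * 7.2 = 1.7064e+08 m^3


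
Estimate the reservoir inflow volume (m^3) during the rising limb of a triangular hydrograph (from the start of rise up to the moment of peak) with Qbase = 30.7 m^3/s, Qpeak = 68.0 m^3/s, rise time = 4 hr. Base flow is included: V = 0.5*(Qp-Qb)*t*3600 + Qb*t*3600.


V = 0.5*(68.0 - 30.7)*4*3600 + 30.7*4*3600 = 710640.0000 m^3


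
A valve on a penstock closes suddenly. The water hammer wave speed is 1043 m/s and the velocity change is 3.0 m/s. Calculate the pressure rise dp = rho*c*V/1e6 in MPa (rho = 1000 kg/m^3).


dp = 1000 * 1043 * 3.0 / 1e6 = 3.1290 MPa


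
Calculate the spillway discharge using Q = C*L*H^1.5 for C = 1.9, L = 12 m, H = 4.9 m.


Q = 1.9 * 12 * 4.9^1.5 = 247.3028 m^3/s


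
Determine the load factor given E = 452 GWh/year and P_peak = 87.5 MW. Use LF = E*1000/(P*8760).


LF = 452 * 1000 / (87.5 * 8760) = 0.5897


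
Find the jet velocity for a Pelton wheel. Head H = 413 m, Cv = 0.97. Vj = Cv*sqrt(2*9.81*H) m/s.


Vj = 0.97 * sqrt(2*9.81*413) = 87.3165 m/s


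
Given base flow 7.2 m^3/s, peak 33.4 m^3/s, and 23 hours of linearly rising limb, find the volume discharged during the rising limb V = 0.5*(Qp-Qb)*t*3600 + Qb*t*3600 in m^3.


V = 0.5*(33.4 - 7.2)*23*3600 + 7.2*23*3600 = 1.6808e+06 m^3


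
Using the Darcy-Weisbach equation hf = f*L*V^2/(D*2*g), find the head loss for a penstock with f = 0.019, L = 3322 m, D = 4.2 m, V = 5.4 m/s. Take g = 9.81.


hf = 0.019 * 3322 * 5.4^2 / (4.2 * 2 * 9.81) = 22.3353 m


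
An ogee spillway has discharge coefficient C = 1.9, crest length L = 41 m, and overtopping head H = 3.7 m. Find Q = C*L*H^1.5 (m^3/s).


Q = 1.9 * 41 * 3.7^1.5 = 554.4215 m^3/s


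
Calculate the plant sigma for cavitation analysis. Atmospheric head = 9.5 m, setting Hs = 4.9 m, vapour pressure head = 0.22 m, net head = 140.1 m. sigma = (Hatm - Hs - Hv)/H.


sigma = (9.5 - 4.9 - 0.22) / 140.1 = 0.0313


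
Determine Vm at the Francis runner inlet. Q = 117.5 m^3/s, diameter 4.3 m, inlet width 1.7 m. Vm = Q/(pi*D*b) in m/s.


Vm = 117.5 / (pi * 4.3 * 1.7) = 5.1165 m/s


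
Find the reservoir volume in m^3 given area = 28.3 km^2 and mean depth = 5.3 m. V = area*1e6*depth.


V = 28.3 * 1e6 * 5.3 = 1.4999e+08 m^3


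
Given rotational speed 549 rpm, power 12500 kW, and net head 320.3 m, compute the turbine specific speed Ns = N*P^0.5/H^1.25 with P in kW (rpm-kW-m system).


Ns = 549 * 12500^0.5 / 320.3^1.25 = 45.2982


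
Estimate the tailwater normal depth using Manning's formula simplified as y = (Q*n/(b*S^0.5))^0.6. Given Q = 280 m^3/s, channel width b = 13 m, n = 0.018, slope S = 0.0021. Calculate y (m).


y = (280 * 0.018 / (13 * 0.0021^0.5))^0.6 = 3.6010 m


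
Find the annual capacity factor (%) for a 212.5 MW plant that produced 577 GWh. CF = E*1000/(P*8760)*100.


CF = 577 * 1000 / (212.5 * 8760) * 100 = 30.9965 %


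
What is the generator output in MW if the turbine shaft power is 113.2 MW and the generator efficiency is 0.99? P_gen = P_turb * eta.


P_gen = 113.2 * 0.99 = 112.0680 MW


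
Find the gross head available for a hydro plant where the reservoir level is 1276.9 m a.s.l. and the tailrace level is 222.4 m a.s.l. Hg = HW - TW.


Hg = 1276.9 - 222.4 = 1054.5000 m


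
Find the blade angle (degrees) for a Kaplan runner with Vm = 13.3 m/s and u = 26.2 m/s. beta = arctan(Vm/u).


beta = arctan(13.3 / 26.2) = 26.9139 degrees


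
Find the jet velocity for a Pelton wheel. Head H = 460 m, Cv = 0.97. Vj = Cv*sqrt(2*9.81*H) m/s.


Vj = 0.97 * sqrt(2*9.81*460) = 92.1510 m/s


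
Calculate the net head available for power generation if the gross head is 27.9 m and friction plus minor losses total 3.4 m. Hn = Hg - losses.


Hn = 27.9 - 3.4 = 24.5000 m


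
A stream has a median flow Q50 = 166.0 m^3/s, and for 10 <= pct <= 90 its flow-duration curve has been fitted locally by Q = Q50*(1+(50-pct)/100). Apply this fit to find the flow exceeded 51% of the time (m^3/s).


Q = 166.0 * (1 + (50 - 51)/100) = 164.3400 m^3/s


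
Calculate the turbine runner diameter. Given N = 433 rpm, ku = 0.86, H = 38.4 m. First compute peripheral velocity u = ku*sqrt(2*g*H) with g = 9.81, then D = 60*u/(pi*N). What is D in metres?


u = 0.86 * sqrt(2*9.81*38.4) = 23.6055 m/s
D = 60 * 23.6055 / (pi * 433) = 1.0412 m


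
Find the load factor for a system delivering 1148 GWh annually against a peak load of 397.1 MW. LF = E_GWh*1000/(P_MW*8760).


LF = 1148 * 1000 / (397.1 * 8760) = 0.3300


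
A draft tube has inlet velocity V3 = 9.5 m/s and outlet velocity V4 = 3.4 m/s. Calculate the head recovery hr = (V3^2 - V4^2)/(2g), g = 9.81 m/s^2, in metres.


hr = (9.5^2 - 3.4^2) / (2*9.81) = 4.0107 m


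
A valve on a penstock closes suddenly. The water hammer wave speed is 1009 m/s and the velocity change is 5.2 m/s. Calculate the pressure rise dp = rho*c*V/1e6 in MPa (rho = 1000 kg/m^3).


dp = 1000 * 1009 * 5.2 / 1e6 = 5.2468 MPa


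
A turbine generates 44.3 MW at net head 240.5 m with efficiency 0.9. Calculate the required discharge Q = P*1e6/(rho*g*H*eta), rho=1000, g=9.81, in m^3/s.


Q = 44.3 * 1e6 / (1000 * 9.81 * 240.5 * 0.9) = 20.8630 m^3/s


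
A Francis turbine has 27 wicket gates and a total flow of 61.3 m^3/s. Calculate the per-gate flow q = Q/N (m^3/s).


q = 61.3 / 27 = 2.2704 m^3/s


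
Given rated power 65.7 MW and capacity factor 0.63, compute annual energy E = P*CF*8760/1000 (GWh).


E = 65.7 * 0.63 * 8760 / 1000 = 362.5852 GWh


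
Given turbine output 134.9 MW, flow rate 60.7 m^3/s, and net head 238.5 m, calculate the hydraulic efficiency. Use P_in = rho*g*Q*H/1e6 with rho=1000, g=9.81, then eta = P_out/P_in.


P_in = 1000 * 9.81 * 60.7 * 238.5 / 1e6 = 142.0189 MW
eta = 134.9 / 142.0189 = 0.9499


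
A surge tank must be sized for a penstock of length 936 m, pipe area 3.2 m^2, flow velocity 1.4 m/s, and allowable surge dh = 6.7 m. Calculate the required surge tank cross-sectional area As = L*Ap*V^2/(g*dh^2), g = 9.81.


As = 936 * 3.2 * 1.4^2 / (9.81 * 6.7^2) = 13.3310 m^2


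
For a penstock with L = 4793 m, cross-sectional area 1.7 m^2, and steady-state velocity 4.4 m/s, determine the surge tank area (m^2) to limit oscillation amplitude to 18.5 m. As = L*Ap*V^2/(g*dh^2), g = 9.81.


As = 4793 * 1.7 * 4.4^2 / (9.81 * 18.5^2) = 46.9839 m^2


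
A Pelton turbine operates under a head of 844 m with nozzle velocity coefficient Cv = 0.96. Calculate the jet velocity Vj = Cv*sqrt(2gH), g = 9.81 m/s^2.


Vj = 0.96 * sqrt(2*9.81*844) = 123.5356 m/s


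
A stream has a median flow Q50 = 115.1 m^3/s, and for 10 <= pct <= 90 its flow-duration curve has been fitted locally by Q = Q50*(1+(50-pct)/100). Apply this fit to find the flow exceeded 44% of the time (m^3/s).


Q = 115.1 * (1 + (50 - 44)/100) = 122.0060 m^3/s


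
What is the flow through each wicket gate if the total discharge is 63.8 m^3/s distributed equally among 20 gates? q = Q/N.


q = 63.8 / 20 = 3.1900 m^3/s


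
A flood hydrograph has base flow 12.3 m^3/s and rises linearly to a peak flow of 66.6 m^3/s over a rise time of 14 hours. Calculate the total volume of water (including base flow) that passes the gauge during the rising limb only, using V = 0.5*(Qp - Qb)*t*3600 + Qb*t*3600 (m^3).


V = 0.5*(66.6 - 12.3)*14*3600 + 12.3*14*3600 = 1.9883e+06 m^3


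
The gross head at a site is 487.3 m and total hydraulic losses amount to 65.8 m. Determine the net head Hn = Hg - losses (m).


Hn = 487.3 - 65.8 = 421.5000 m


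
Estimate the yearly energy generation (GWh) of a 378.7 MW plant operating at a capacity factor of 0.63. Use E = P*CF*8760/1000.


E = 378.7 * 0.63 * 8760 / 1000 = 2089.9696 GWh


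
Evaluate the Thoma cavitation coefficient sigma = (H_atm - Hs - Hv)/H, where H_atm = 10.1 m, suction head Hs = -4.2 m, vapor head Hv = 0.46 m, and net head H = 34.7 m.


sigma = (10.1 - (-4.2) - 0.46) / 34.7 = 0.3988


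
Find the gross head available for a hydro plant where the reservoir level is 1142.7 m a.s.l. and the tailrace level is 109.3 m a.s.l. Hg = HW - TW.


Hg = 1142.7 - 109.3 = 1033.4000 m


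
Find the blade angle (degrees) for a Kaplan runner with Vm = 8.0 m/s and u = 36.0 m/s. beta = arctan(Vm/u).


beta = arctan(8.0 / 36.0) = 12.5288 degrees


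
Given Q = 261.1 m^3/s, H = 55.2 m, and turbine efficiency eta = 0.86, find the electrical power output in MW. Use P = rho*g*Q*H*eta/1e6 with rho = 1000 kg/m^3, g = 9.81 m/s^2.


P = 1000 * 9.81 * 261.1 * 55.2 * 0.86 / 1e6 = 121.5944 MW


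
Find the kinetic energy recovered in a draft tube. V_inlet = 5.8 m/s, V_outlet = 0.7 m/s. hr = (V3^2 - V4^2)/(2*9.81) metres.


hr = (5.8^2 - 0.7^2) / (2*9.81) = 1.6896 m


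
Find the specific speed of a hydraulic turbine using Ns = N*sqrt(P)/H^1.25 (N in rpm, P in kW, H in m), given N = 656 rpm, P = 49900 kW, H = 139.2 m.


Ns = 656 * 49900^0.5 / 139.2^1.25 = 306.4821


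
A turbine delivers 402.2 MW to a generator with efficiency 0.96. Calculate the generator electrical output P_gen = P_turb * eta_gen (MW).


P_gen = 402.2 * 0.96 = 386.1120 MW


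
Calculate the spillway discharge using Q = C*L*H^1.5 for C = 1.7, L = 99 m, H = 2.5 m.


Q = 1.7 * 99 * 2.5^1.5 = 665.2642 m^3/s


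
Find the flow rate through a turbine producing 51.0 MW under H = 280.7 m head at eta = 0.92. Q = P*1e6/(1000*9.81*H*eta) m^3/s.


Q = 51.0 * 1e6 / (1000 * 9.81 * 280.7 * 0.92) = 20.1313 m^3/s


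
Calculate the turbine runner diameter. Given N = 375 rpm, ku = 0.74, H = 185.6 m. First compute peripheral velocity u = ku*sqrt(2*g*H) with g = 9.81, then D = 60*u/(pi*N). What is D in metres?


u = 0.74 * sqrt(2*9.81*185.6) = 44.6550 m/s
D = 60 * 44.6550 / (pi * 375) = 2.2743 m


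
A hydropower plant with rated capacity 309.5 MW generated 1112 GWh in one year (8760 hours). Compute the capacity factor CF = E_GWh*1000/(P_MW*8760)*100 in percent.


CF = 1112 * 1000 / (309.5 * 8760) * 100 = 41.0147 %


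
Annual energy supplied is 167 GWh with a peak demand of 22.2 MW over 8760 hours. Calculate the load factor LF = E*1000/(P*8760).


LF = 167 * 1000 / (22.2 * 8760) = 0.8587


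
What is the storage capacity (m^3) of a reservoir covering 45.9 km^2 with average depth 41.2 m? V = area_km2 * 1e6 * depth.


V = 45.9 * 1e6 * 41.2 = 1.8911e+09 m^3


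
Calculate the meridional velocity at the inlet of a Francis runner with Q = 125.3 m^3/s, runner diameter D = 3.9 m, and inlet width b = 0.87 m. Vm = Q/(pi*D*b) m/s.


Vm = 125.3 / (pi * 3.9 * 0.87) = 11.7549 m/s


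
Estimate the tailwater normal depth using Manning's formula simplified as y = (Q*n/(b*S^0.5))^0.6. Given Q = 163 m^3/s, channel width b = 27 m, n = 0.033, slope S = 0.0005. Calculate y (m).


y = (163 * 0.033 / (27 * 0.0005^0.5))^0.6 = 3.7146 m


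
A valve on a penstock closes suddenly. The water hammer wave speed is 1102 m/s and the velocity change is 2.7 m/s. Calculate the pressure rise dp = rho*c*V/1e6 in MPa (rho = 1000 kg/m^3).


dp = 1000 * 1102 * 2.7 / 1e6 = 2.9754 MPa


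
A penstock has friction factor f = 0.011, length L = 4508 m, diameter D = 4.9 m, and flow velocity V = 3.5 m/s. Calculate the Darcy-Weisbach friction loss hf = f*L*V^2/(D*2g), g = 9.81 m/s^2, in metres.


hf = 0.011 * 4508 * 3.5^2 / (4.9 * 2 * 9.81) = 6.3186 m


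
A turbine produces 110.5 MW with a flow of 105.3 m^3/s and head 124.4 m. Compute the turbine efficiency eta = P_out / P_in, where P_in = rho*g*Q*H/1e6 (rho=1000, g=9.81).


P_in = 1000 * 9.81 * 105.3 * 124.4 / 1e6 = 128.5043 MW
eta = 110.5 / 128.5043 = 0.8599


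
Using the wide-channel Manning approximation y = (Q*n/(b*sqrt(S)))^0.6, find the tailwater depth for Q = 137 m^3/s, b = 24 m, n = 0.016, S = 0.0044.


y = (137 * 0.016 / (24 * 0.0044^0.5))^0.6 = 1.2116 m


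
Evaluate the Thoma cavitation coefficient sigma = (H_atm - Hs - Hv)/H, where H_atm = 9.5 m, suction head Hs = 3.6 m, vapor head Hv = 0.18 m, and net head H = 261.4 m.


sigma = (9.5 - 3.6 - 0.18) / 261.4 = 0.0219


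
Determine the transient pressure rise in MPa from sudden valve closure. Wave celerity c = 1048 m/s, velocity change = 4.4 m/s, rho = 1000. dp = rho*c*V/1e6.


dp = 1000 * 1048 * 4.4 / 1e6 = 4.6112 MPa


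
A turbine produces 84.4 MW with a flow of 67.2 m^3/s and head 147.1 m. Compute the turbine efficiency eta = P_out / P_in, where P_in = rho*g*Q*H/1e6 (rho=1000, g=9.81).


P_in = 1000 * 9.81 * 67.2 * 147.1 / 1e6 = 96.9730 MW
eta = 84.4 / 96.9730 = 0.8703


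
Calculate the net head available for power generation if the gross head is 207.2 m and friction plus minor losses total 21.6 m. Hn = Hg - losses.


Hn = 207.2 - 21.6 = 185.6000 m


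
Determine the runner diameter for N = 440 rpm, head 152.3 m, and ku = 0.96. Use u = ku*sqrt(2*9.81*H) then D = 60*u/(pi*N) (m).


u = 0.96 * sqrt(2*9.81*152.3) = 52.4772 m/s
D = 60 * 52.4772 / (pi * 440) = 2.2778 m


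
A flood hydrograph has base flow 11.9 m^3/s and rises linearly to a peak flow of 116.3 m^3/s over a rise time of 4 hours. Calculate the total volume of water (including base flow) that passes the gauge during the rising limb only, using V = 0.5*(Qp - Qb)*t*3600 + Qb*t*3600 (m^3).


V = 0.5*(116.3 - 11.9)*4*3600 + 11.9*4*3600 = 923040.0000 m^3


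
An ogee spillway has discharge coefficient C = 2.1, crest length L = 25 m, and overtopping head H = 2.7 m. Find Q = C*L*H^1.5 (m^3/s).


Q = 2.1 * 25 * 2.7^1.5 = 232.9190 m^3/s


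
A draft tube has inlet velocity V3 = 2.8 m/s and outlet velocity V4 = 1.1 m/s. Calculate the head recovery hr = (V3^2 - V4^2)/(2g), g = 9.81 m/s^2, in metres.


hr = (2.8^2 - 1.1^2) / (2*9.81) = 0.3379 m


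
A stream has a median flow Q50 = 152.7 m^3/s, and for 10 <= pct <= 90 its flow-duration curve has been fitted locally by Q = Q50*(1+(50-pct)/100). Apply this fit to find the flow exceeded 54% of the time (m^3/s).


Q = 152.7 * (1 + (50 - 54)/100) = 146.5920 m^3/s


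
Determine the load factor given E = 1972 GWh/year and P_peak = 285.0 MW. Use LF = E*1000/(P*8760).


LF = 1972 * 1000 / (285.0 * 8760) = 0.7899


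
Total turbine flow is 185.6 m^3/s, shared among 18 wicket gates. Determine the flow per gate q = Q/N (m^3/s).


q = 185.6 / 18 = 10.3111 m^3/s


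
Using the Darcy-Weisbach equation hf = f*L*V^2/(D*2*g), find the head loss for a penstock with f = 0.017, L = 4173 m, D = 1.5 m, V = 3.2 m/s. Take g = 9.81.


hf = 0.017 * 4173 * 3.2^2 / (1.5 * 2 * 9.81) = 24.6835 m


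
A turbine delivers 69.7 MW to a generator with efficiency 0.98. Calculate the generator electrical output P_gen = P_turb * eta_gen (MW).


P_gen = 69.7 * 0.98 = 68.3060 MW


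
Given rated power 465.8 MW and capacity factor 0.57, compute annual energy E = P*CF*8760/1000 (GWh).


E = 465.8 * 0.57 * 8760 / 1000 = 2325.8326 GWh


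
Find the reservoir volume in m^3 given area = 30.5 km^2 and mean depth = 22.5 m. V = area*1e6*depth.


V = 30.5 * 1e6 * 22.5 = 6.8625e+08 m^3


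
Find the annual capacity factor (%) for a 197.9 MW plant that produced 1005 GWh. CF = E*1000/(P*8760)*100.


CF = 1005 * 1000 / (197.9 * 8760) * 100 = 57.9717 %


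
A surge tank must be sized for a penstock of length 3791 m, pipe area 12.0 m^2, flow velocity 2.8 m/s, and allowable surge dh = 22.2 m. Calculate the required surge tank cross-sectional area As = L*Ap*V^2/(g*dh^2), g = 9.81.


As = 3791 * 12.0 * 2.8^2 / (9.81 * 22.2^2) = 73.7694 m^2


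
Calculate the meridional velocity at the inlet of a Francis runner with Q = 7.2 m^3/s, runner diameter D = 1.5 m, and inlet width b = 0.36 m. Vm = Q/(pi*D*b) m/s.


Vm = 7.2 / (pi * 1.5 * 0.36) = 4.2441 m/s


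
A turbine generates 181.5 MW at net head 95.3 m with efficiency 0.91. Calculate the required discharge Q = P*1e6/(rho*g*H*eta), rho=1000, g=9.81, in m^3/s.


Q = 181.5 * 1e6 / (1000 * 9.81 * 95.3 * 0.91) = 213.3405 m^3/s


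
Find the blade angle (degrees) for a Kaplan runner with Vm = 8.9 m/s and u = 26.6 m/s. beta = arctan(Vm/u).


beta = arctan(8.9 / 26.6) = 18.4995 degrees


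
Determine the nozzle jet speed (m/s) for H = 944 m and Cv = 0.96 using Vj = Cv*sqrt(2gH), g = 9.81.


Vj = 0.96 * sqrt(2*9.81*944) = 130.6492 m/s


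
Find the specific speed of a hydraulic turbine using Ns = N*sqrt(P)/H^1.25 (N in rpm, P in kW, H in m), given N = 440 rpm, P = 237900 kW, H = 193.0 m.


Ns = 440 * 237900^0.5 / 193.0^1.25 = 298.3344


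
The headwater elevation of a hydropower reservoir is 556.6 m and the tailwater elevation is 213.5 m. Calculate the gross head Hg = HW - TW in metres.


Hg = 556.6 - 213.5 = 343.1000 m


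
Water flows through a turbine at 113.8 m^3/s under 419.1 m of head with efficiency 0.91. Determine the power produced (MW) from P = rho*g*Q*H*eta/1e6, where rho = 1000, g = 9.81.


P = 1000 * 9.81 * 113.8 * 419.1 * 0.91 / 1e6 = 425.7654 MW


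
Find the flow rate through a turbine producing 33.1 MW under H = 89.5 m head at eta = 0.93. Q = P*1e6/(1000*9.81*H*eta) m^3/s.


Q = 33.1 * 1e6 / (1000 * 9.81 * 89.5 * 0.93) = 40.5371 m^3/s


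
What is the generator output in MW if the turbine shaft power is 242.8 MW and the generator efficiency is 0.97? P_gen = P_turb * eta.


P_gen = 242.8 * 0.97 = 235.5160 MW


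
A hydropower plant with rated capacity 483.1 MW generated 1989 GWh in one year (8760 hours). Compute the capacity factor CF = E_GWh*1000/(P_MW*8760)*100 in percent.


CF = 1989 * 1000 / (483.1 * 8760) * 100 = 46.9995 %


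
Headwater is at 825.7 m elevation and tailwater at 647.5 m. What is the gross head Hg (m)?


Hg = 825.7 - 647.5 = 178.2000 m


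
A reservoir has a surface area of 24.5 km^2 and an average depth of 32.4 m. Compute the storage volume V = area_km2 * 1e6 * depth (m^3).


V = 24.5 * 1e6 * 32.4 = 7.9380e+08 m^3


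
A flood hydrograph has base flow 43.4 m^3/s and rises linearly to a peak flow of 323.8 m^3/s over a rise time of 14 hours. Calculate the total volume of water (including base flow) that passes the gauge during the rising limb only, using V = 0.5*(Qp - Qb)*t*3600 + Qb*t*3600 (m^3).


V = 0.5*(323.8 - 43.4)*14*3600 + 43.4*14*3600 = 9.2534e+06 m^3


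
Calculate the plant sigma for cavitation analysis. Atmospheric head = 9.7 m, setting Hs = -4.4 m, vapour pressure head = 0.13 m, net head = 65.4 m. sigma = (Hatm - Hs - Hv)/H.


sigma = (9.7 - (-4.4) - 0.13) / 65.4 = 0.2136


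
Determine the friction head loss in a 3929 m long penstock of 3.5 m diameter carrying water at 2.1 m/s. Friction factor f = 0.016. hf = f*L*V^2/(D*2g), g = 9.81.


hf = 0.016 * 3929 * 2.1^2 / (3.5 * 2 * 9.81) = 4.0371 m


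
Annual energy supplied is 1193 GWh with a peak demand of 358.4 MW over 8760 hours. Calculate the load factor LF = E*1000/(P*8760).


LF = 1193 * 1000 / (358.4 * 8760) = 0.3800


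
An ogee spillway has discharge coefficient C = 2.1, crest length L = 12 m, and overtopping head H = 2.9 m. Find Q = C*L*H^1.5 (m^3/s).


Q = 2.1 * 12 * 2.9^1.5 = 124.4508 m^3/s


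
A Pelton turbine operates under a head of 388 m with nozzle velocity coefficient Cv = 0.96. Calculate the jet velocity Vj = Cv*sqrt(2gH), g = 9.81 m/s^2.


Vj = 0.96 * sqrt(2*9.81*388) = 83.7600 m/s


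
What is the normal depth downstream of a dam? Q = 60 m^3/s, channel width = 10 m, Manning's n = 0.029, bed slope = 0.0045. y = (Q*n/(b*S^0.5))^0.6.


y = (60 * 0.029 / (10 * 0.0045^0.5))^0.6 = 1.7716 m


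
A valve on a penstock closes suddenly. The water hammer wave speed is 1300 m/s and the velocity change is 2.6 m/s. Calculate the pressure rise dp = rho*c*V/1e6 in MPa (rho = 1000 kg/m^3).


dp = 1000 * 1300 * 2.6 / 1e6 = 3.3800 MPa


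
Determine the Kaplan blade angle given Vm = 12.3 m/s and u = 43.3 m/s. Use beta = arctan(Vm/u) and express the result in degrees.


beta = arctan(12.3 / 43.3) = 15.8580 degrees


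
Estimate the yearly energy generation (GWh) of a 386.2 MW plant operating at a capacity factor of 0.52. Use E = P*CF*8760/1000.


E = 386.2 * 0.52 * 8760 / 1000 = 1759.2182 GWh


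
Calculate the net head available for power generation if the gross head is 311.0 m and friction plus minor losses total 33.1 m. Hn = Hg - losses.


Hn = 311.0 - 33.1 = 277.9000 m


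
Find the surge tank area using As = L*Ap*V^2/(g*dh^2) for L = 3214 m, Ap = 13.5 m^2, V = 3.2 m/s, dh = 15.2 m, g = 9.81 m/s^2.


As = 3214 * 13.5 * 3.2^2 / (9.81 * 15.2^2) = 196.0304 m^2


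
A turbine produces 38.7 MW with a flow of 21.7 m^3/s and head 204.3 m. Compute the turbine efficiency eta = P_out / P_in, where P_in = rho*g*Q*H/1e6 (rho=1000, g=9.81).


P_in = 1000 * 9.81 * 21.7 * 204.3 / 1e6 = 43.4908 MW
eta = 38.7 / 43.4908 = 0.8898


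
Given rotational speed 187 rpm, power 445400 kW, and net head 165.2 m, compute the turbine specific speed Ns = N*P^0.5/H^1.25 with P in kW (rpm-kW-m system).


Ns = 187 * 445400^0.5 / 165.2^1.25 = 210.7192


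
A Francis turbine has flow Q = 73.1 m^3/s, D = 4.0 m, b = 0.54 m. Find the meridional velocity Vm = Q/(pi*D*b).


Vm = 73.1 / (pi * 4.0 * 0.54) = 10.7724 m/s


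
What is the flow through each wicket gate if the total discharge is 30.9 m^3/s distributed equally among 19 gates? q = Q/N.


q = 30.9 / 19 = 1.6263 m^3/s


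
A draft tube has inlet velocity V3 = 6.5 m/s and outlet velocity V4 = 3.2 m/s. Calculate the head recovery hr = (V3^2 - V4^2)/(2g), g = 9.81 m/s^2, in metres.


hr = (6.5^2 - 3.2^2) / (2*9.81) = 1.6315 m


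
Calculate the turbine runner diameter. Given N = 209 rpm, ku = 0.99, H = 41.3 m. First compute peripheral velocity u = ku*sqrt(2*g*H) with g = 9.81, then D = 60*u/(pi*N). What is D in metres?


u = 0.99 * sqrt(2*9.81*41.3) = 28.1812 m/s
D = 60 * 28.1812 / (pi * 209) = 2.5752 m


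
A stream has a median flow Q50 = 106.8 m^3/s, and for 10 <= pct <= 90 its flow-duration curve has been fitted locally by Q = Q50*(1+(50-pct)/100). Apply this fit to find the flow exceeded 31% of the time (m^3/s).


Q = 106.8 * (1 + (50 - 31)/100) = 127.0920 m^3/s


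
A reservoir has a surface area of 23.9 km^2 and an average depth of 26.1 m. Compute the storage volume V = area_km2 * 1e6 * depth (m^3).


V = 23.9 * 1e6 * 26.1 = 6.2379e+08 m^3


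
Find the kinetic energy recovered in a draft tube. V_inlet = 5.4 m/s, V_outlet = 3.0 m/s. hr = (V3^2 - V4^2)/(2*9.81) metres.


hr = (5.4^2 - 3.0^2) / (2*9.81) = 1.0275 m


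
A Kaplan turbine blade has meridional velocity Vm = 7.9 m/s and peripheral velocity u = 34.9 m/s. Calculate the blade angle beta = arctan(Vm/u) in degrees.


beta = arctan(7.9 / 34.9) = 12.7546 degrees


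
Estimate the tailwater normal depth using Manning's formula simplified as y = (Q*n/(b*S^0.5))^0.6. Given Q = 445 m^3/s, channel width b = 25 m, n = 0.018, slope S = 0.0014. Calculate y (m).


y = (445 * 0.018 / (25 * 0.0014^0.5))^0.6 = 3.6272 m


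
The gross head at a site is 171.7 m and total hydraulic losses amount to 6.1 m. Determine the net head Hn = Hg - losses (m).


Hn = 171.7 - 6.1 = 165.6000 m


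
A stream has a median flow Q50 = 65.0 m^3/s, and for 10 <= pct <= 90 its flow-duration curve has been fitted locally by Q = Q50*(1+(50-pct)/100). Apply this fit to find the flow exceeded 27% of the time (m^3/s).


Q = 65.0 * (1 + (50 - 27)/100) = 79.9500 m^3/s


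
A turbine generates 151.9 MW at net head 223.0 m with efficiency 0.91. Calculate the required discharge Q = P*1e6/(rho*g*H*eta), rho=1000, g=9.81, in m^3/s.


Q = 151.9 * 1e6 / (1000 * 9.81 * 223.0 * 0.91) = 76.3032 m^3/s


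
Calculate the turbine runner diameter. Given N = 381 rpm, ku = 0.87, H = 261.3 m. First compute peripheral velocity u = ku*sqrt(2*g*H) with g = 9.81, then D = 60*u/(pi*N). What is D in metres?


u = 0.87 * sqrt(2*9.81*261.3) = 62.2929 m/s
D = 60 * 62.2929 / (pi * 381) = 3.1226 m


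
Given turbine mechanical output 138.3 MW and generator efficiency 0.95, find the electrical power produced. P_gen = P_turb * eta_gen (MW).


P_gen = 138.3 * 0.95 = 131.3850 MW


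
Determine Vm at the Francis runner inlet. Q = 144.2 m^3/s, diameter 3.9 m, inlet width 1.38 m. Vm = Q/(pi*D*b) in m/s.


Vm = 144.2 / (pi * 3.9 * 1.38) = 8.5285 m/s


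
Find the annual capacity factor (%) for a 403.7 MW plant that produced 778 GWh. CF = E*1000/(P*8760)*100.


CF = 778 * 1000 / (403.7 * 8760) * 100 = 21.9997 %


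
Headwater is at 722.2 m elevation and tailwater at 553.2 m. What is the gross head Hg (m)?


Hg = 722.2 - 553.2 = 169.0000 m


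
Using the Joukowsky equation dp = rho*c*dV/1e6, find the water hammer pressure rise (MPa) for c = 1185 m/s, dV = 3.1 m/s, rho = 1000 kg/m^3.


dp = 1000 * 1185 * 3.1 / 1e6 = 3.6735 MPa


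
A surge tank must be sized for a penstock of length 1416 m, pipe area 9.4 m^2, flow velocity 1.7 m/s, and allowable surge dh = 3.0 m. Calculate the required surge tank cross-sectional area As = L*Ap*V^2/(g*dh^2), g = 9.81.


As = 1416 * 9.4 * 1.7^2 / (9.81 * 3.0^2) = 435.6898 m^2
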